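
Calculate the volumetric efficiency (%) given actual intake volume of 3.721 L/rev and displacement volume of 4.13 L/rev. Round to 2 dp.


eta_v = (V_actual / V_disp) * 100
Ratio = 3.721 / 4.13 = 0.9010
eta_v = 0.9010 * 100 = 90.10%


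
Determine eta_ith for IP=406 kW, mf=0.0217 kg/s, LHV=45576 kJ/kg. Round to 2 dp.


eta_ith = (IP / (mf * LHV)) * 100
Denominator = 0.0217 * 45576 = 988.9992 kW
eta_ith = (406 / 988.9992) * 100 = 41.05%


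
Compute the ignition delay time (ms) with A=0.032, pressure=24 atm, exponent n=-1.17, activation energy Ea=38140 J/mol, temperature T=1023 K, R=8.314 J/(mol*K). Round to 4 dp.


tau = A * P^n * exp(Ea/(R*T))
P^n = 24^(-1.17) = 0.02427464
Ea/(R*T) = 38140/(8.314*1023) = 4.484304
exp(Ea/(R*T)) = 88.615242
tau = 0.032 * 0.02427464 * 88.615242 = 0.0688 ms


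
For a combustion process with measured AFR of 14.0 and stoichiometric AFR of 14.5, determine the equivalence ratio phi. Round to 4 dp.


phi = AFR_stoich / AFR_actual
phi = 14.5 / 14.0 = 1.0357


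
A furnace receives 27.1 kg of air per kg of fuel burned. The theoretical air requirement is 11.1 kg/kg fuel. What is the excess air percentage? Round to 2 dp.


Excess air = actual - stoichiometric = 27.1 - 11.1 = 16.00 kg/kg fuel
Excess air % = (excess / stoich) * 100 = (16.00 / 11.1) * 100 = 144.14%


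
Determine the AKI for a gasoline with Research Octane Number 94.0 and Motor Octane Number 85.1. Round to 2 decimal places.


AKI = (RON + MON) / 2
AKI = (94.0 + 85.1) / 2
AKI = 179.1 / 2 = 89.55


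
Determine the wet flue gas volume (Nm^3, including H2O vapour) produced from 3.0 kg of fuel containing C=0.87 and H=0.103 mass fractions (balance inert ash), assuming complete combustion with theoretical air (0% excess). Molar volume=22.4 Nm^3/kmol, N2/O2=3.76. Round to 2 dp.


Per kg fuel: CO2 = (C/12 kmol)*22.4 = (0.87/12)*22.4 = 1.62400 Nm^3
Per kg fuel: H2O = (H/2 kmol)*22.4 = (0.103/2)*22.4 = 1.15360 Nm^3
O2 needed per kg fuel = C/12 + H/4 = 0.87/12 + 0.103/4 = 0.09825000 kmol
Per kg fuel: N2 = O2*3.76*22.4 = 0.09825000*3.76*22.4 = 8.27501 Nm^3
Total per kg = 1.62400 + 1.15360 + 8.27501 = 11.05261 Nm^3
Total = 11.05261 * 3.0 = 33.16 Nm^3


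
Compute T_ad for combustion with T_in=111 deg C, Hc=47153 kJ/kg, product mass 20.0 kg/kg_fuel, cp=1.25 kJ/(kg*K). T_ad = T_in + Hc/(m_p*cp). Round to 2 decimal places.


T_ad = T_in + Hc / (m_p * cp)
Denominator = 20.0 * 1.25 = 25.0000
Temperature rise = 47153 / 25.0000 = 1886.12 K
T_ad = 111 + 1886.12 = 1997.12 deg C


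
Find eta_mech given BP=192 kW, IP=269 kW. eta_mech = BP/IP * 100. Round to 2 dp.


eta_mech = (BP / IP) * 100
Ratio = 192 / 269 = 0.7138
eta_mech = 0.7138 * 100 = 71.38%


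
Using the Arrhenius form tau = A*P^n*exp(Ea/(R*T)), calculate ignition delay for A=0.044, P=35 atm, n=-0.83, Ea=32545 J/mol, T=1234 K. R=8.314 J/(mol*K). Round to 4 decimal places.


tau = A * P^n * exp(Ea/(R*T))
P^n = 35^(-0.83) = 0.05229059
Ea/(R*T) = 32545/(8.314*1234) = 3.172189
exp(Ea/(R*T)) = 23.859663
tau = 0.044 * 0.05229059 * 23.859663 = 0.0549 ms


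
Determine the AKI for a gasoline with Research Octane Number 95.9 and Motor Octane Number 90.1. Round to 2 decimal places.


AKI = (RON + MON) / 2
AKI = (95.9 + 90.1) / 2
AKI = 186.0 / 2 = 93.00


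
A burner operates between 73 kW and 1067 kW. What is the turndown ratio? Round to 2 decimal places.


TDR = Q_max / Q_min
TDR = 1067 / 73 = 14.62


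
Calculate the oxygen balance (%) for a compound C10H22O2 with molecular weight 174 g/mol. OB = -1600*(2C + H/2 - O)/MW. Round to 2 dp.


OB = -1600 * (2C + H/2 - O) / MW
Inner = 2*10 + 22/2 - 2 = 29.00
OB = -1600 * 29.00 / 174 = -266.67%


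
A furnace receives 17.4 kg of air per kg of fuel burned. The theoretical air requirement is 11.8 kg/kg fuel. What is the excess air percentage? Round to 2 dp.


Excess air = actual - stoichiometric = 17.4 - 11.8 = 5.60 kg/kg fuel
Excess air % = (excess / stoich) * 100 = (5.60 / 11.8) * 100 = 47.46%


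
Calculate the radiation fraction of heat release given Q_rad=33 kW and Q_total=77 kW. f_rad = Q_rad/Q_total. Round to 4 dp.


f_rad = Q_rad / Q_total
f_rad = 33 / 77 = 0.4286


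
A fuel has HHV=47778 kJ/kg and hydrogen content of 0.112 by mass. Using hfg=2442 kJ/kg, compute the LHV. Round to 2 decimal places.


LHV = HHV - hfg * 9 * H
Water correction = 2442 * 9 * 0.112 = 2461.536 kJ/kg
LHV = 47778 - 2461.536 = 45316.46 kJ/kg


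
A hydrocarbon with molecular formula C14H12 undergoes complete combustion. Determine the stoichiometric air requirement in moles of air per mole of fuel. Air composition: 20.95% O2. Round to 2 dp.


Balanced combustion: C14H12 + 17 O2 -> 14 CO2 + 6 H2O
O2 needed = C + H/4 = 14 + 12/4 = 17.00 moles
Air moles = O2 / 0.2095 = 17.00 / 0.2095 = 81.15 moles air


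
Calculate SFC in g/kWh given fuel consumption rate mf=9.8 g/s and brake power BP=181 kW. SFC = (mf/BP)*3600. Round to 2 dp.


SFC = (mf / BP) * 3600
Rate = 9.8 / 181 = 0.054144 g/(s*kW)
SFC = 0.054144 * 3600 = 194.92 g/kWh


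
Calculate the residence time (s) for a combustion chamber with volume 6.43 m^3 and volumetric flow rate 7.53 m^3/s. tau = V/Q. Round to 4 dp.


tau = V / Q_flow
tau = 6.43 / 7.53 = 0.8539 s


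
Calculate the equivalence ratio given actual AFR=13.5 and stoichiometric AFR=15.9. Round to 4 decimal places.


phi = AFR_stoich / AFR_actual
phi = 15.9 / 13.5 = 1.1778


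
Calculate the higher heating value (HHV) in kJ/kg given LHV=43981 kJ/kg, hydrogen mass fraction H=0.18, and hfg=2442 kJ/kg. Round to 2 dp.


HHV = LHV + hfg * 9 * H
Water addition = 2442 * 9 * 0.18 = 3956.040 kJ/kg
HHV = 43981 + 3956.040 = 47937.04 kJ/kg


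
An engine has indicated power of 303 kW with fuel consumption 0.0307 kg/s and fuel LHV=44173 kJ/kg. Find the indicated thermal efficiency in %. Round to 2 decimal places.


eta_ith = (IP / (mf * LHV)) * 100
Denominator = 0.0307 * 44173 = 1356.1111 kW
eta_ith = (303 / 1356.1111) * 100 = 22.34%


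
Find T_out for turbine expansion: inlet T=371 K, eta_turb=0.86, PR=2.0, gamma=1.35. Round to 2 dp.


T_out = T_in * (1 - eta * (1 - PR^(-(gamma-1)/gamma)))
Exponent = -(1.35-1)/1.35 = -0.25925926
PR^exp = 2.0^(-0.25925926) = 0.83551680
Factor = 1 - 0.86*(1 - 0.83551680) = 0.85854445
T_out = 371 * 0.85854445 = 318.52 K


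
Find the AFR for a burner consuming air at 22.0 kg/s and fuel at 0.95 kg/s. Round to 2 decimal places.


AFR = m_air / m_fuel
AFR = 22.0 / 0.95 = 23.16


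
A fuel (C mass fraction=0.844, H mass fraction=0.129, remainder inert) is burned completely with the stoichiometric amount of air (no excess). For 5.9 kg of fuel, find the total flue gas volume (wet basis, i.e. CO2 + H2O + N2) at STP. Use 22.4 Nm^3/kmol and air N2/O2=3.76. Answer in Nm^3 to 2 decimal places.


Per kg fuel: CO2 = (C/12 kmol)*22.4 = (0.844/12)*22.4 = 1.57547 Nm^3
Per kg fuel: H2O = (H/2 kmol)*22.4 = (0.129/2)*22.4 = 1.44480 Nm^3
O2 needed per kg fuel = C/12 + H/4 = 0.844/12 + 0.129/4 = 0.10258333 kmol
Per kg fuel: N2 = O2*3.76*22.4 = 0.10258333*3.76*22.4 = 8.63998 Nm^3
Total per kg = 1.57547 + 1.44480 + 8.63998 = 11.66025 Nm^3
Total = 11.66025 * 5.9 = 68.80 Nm^3


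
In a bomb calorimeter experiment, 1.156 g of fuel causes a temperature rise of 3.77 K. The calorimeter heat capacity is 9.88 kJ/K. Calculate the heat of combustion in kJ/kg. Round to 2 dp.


Hc = C_cal * delta_T / m_fuel
Q_released = 9.88 * 3.77 = 37.2476 kJ
m_fuel = 1.156 g = 1.156/1000 kg = 0.001156 kg
Hc = 37.2476 / 0.001156 = 32221.11 kJ/kg


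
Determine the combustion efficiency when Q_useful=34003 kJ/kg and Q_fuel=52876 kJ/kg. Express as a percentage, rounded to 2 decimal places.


Efficiency = (Q_useful / Q_fuel) * 100
Efficiency = (34003 / 52876) * 100
Efficiency = 0.6431 * 100 = 64.31%


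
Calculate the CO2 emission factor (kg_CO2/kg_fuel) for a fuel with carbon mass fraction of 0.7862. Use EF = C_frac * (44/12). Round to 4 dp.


EF = C_frac * (M_CO2 / M_C)
EF = 0.7862 * (44/12)
EF = 0.7862 * 3.666667 = 2.8827 kg_CO2/kg_fuel


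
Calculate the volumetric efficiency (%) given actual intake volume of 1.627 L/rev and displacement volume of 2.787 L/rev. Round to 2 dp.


eta_v = (V_actual / V_disp) * 100
Ratio = 1.627 / 2.787 = 0.5838
eta_v = 0.5838 * 100 = 58.38%


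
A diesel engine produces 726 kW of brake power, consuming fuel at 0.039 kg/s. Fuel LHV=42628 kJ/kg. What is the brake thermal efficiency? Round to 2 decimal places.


eta_BTE = (BP / (mf * LHV)) * 100
Denominator = 0.039 * 42628 = 1662.4920 kW
eta_BTE = (726 / 1662.4920) * 100 = 43.67%


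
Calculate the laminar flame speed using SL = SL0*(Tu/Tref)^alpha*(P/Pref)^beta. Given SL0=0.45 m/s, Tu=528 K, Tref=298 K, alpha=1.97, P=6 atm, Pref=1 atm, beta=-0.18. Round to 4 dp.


SL = SL0 * (Tu/Tref)^alpha * (P/Pref)^beta
T ratio = 528/298 = 1.77181208
(T ratio)^alpha = 1.77181208^1.97 = 3.085907
(P/Pref)^beta = 6^(-0.18) = 0.724324
SL = 0.45 * 3.085907 * 0.724324 = 1.0058 m/s


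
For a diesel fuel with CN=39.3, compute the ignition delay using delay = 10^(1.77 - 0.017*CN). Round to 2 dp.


delay = 10^(1.77 - 0.017*CN)
Exponent = 1.77 - 0.017*39.3 = 1.1019
delay = 10^1.1019 = 12.64 ms


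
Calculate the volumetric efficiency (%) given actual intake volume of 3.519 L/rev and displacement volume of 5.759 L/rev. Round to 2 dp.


eta_v = (V_actual / V_disp) * 100
Ratio = 3.519 / 5.759 = 0.6110
eta_v = 0.6110 * 100 = 61.10%


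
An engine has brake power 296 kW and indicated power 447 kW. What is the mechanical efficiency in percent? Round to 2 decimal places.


eta_mech = (BP / IP) * 100
Ratio = 296 / 447 = 0.6622
eta_mech = 0.6622 * 100 = 66.22%


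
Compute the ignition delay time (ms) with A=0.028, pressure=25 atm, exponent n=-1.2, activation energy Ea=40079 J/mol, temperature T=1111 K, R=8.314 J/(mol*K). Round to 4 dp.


tau = A * P^n * exp(Ea/(R*T))
P^n = 25^(-1.2) = 0.02101222
Ea/(R*T) = 40079/(8.314*1111) = 4.339031
exp(Ea/(R*T)) = 76.633280
tau = 0.028 * 0.02101222 * 76.633280 = 0.0451 ms


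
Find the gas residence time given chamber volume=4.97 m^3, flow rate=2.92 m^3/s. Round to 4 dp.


tau = V / Q_flow
tau = 4.97 / 2.92 = 1.7021 s


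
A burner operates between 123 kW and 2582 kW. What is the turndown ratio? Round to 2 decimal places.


TDR = Q_max / Q_min
TDR = 2582 / 123 = 20.99


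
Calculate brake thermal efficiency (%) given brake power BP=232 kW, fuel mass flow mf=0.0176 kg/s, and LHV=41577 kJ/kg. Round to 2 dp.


eta_BTE = (BP / (mf * LHV)) * 100
Denominator = 0.0176 * 41577 = 731.7552 kW
eta_BTE = (232 / 731.7552) * 100 = 31.70%


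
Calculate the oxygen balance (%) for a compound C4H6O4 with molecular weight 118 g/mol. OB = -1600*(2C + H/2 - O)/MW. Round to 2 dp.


OB = -1600 * (2C + H/2 - O) / MW
Inner = 2*4 + 6/2 - 4 = 7.00
OB = -1600 * 7.00 / 118 = -94.92%


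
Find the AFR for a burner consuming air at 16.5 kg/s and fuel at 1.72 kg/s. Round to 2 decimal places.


AFR = m_air / m_fuel
AFR = 16.5 / 1.72 = 9.59


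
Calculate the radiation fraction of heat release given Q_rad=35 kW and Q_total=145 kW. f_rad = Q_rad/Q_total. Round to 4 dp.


f_rad = Q_rad / Q_total
f_rad = 35 / 145 = 0.2414


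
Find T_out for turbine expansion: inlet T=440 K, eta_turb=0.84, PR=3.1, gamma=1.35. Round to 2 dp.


T_out = T_in * (1 - eta * (1 - PR^(-(gamma-1)/gamma)))
Exponent = -(1.35-1)/1.35 = -0.25925926
PR^exp = 3.1^(-0.25925926) = 0.74577862
Factor = 1 - 0.84*(1 - 0.74577862) = 0.78645404
T_out = 440 * 0.78645404 = 346.04 K


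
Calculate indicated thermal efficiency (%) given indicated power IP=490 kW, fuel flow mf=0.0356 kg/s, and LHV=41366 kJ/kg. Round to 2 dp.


eta_ith = (IP / (mf * LHV)) * 100
Denominator = 0.0356 * 41366 = 1472.6296 kW
eta_ith = (490 / 1472.6296) * 100 = 33.27%


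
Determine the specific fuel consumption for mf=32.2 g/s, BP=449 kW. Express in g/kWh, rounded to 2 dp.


SFC = (mf / BP) * 3600
Rate = 32.2 / 449 = 0.071715 g/(s*kW)
SFC = 0.071715 * 3600 = 258.17 g/kWh


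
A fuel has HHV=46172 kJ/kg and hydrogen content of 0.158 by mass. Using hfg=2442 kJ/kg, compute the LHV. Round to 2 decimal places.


LHV = HHV - hfg * 9 * H
Water correction = 2442 * 9 * 0.158 = 3472.524 kJ/kg
LHV = 46172 - 3472.524 = 42699.48 kJ/kg


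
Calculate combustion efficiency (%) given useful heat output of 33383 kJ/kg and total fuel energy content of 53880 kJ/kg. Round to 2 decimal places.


Efficiency = (Q_useful / Q_fuel) * 100
Efficiency = (33383 / 53880) * 100
Efficiency = 0.6196 * 100 = 61.96%


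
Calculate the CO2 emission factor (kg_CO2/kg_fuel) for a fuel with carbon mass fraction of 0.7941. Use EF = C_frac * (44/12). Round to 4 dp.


EF = C_frac * (M_CO2 / M_C)
EF = 0.7941 * (44/12)
EF = 0.7941 * 3.666667 = 2.9117 kg_CO2/kg_fuel


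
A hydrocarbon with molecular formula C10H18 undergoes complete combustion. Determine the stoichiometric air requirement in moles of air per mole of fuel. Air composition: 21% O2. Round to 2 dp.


Balanced combustion: C10H18 + 14.5 O2 -> 10 CO2 + 9 H2O
O2 needed = C + H/4 = 10 + 18/4 = 14.50 moles
Air moles = O2 / 0.21 = 14.50 / 0.21 = 69.05 moles air


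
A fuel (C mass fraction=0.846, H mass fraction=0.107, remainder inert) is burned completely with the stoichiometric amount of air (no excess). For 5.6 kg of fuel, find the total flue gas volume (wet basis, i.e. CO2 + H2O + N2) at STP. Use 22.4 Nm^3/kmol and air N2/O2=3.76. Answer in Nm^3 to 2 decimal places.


Per kg fuel: CO2 = (C/12 kmol)*22.4 = (0.846/12)*22.4 = 1.57920 Nm^3
Per kg fuel: H2O = (H/2 kmol)*22.4 = (0.107/2)*22.4 = 1.19840 Nm^3
O2 needed per kg fuel = C/12 + H/4 = 0.846/12 + 0.107/4 = 0.09725000 kmol
Per kg fuel: N2 = O2*3.76*22.4 = 0.09725000*3.76*22.4 = 8.19078 Nm^3
Total per kg = 1.57920 + 1.19840 + 8.19078 = 10.96838 Nm^3
Total = 10.96838 * 5.6 = 61.42 Nm^3


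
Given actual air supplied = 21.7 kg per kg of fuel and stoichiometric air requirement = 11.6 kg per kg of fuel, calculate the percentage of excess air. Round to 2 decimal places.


Excess air = actual - stoichiometric = 21.7 - 11.6 = 10.10 kg/kg fuel
Excess air % = (excess / stoich) * 100 = (10.10 / 11.6) * 100 = 87.07%


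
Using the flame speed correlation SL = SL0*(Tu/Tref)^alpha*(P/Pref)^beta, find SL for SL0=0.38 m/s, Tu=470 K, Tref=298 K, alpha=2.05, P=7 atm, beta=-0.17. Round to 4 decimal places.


SL = SL0 * (Tu/Tref)^alpha * (P/Pref)^beta
T ratio = 470/298 = 1.57718121
(T ratio)^alpha = 1.57718121^2.05 = 2.544821
(P/Pref)^beta = 7^(-0.17) = 0.718345
SL = 0.38 * 2.544821 * 0.718345 = 0.6947 m/s


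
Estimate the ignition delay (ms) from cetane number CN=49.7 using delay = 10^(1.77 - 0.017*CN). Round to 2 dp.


delay = 10^(1.77 - 0.017*CN)
Exponent = 1.77 - 0.017*49.7 = 0.9251
delay = 10^0.9251 = 8.42 ms


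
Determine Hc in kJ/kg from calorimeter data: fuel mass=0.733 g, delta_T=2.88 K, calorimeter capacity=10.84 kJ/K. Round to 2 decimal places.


Hc = C_cal * delta_T / m_fuel
Q_released = 10.84 * 2.88 = 31.2192 kJ
m_fuel = 0.733 g = 0.733/1000 kg = 0.000733 kg
Hc = 31.2192 / 0.000733 = 42591.00 kJ/kg


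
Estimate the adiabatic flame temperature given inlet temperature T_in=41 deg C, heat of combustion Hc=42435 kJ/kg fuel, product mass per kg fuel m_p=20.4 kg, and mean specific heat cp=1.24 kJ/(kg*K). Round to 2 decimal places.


T_ad = T_in + Hc / (m_p * cp)
Denominator = 20.4 * 1.24 = 25.2960
Temperature rise = 42435 / 25.2960 = 1677.54 K
T_ad = 41 + 1677.54 = 1718.54 deg C


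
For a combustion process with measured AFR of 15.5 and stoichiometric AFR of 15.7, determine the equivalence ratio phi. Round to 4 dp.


phi = AFR_stoich / AFR_actual
phi = 15.7 / 15.5 = 1.0129


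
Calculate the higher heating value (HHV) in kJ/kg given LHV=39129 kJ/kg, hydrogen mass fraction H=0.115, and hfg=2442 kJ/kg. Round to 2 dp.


HHV = LHV + hfg * 9 * H
Water addition = 2442 * 9 * 0.115 = 2527.470 kJ/kg
HHV = 39129 + 2527.470 = 41656.47 kJ/kg


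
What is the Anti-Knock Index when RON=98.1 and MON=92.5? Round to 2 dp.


AKI = (RON + MON) / 2
AKI = (98.1 + 92.5) / 2
AKI = 190.6 / 2 = 95.30


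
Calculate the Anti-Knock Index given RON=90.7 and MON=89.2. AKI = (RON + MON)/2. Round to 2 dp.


AKI = (RON + MON) / 2
AKI = (90.7 + 89.2) / 2
AKI = 179.9 / 2 = 89.95


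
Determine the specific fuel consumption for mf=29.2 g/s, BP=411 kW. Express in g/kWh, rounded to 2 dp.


SFC = (mf / BP) * 3600
Rate = 29.2 / 411 = 0.071046 g/(s*kW)
SFC = 0.071046 * 3600 = 255.77 g/kWh


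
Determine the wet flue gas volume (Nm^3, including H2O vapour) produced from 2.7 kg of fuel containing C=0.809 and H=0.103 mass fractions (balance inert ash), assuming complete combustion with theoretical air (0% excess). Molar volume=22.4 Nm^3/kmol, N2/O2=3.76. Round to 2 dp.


Per kg fuel: CO2 = (C/12 kmol)*22.4 = (0.809/12)*22.4 = 1.51013 Nm^3
Per kg fuel: H2O = (H/2 kmol)*22.4 = (0.103/2)*22.4 = 1.15360 Nm^3
O2 needed per kg fuel = C/12 + H/4 = 0.809/12 + 0.103/4 = 0.09316667 kmol
Per kg fuel: N2 = O2*3.76*22.4 = 0.09316667*3.76*22.4 = 7.84687 Nm^3
Total per kg = 1.51013 + 1.15360 + 7.84687 = 10.51060 Nm^3
Total = 10.51060 * 2.7 = 28.38 Nm^3


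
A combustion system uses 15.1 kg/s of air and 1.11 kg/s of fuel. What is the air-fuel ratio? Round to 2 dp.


AFR = m_air / m_fuel
AFR = 15.1 / 1.11 = 13.60


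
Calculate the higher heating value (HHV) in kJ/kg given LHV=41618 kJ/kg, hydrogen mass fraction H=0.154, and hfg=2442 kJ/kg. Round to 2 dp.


HHV = LHV + hfg * 9 * H
Water addition = 2442 * 9 * 0.154 = 3384.612 kJ/kg
HHV = 41618 + 3384.612 = 45002.61 kJ/kg


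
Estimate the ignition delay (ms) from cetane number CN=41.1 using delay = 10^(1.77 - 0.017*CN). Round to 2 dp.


delay = 10^(1.77 - 0.017*CN)
Exponent = 1.77 - 0.017*41.1 = 1.0713
delay = 10^1.0713 = 11.78 ms


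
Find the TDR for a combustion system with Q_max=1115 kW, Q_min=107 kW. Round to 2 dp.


TDR = Q_max / Q_min
TDR = 1115 / 107 = 10.42


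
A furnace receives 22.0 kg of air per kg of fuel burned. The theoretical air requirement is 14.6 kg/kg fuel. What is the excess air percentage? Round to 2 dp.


Excess air = actual - stoichiometric = 22.0 - 14.6 = 7.40 kg/kg fuel
Excess air % = (excess / stoich) * 100 = (7.40 / 14.6) * 100 = 50.68%


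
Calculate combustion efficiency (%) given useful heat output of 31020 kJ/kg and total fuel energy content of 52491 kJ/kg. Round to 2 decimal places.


Efficiency = (Q_useful / Q_fuel) * 100
Efficiency = (31020 / 52491) * 100
Efficiency = 0.5910 * 100 = 59.10%


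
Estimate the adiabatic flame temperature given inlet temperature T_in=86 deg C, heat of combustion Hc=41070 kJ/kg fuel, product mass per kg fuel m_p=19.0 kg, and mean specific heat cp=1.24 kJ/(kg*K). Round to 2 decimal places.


T_ad = T_in + Hc / (m_p * cp)
Denominator = 19.0 * 1.24 = 23.5600
Temperature rise = 41070 / 23.5600 = 1743.21 K
T_ad = 86 + 1743.21 = 1829.21 deg C


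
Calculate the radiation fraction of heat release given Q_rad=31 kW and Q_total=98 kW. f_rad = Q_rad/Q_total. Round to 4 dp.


f_rad = Q_rad / Q_total
f_rad = 31 / 98 = 0.3163


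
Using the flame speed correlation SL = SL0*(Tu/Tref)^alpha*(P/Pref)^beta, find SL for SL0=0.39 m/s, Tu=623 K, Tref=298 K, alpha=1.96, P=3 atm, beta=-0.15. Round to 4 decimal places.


SL = SL0 * (Tu/Tref)^alpha * (P/Pref)^beta
T ratio = 623/298 = 2.09060403
(T ratio)^alpha = 2.09060403^1.96 = 4.243583
(P/Pref)^beta = 3^(-0.15) = 0.848070
SL = 0.39 * 4.243583 * 0.848070 = 1.4036 m/s


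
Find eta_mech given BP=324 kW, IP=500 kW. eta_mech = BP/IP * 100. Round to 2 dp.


eta_mech = (BP / IP) * 100
Ratio = 324 / 500 = 0.6480
eta_mech = 0.6480 * 100 = 64.80%


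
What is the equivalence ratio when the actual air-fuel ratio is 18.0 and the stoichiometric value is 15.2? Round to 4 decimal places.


phi = AFR_stoich / AFR_actual
phi = 15.2 / 18.0 = 0.8444


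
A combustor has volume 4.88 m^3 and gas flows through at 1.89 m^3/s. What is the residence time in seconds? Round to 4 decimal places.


tau = V / Q_flow
tau = 4.88 / 1.89 = 2.5820 s


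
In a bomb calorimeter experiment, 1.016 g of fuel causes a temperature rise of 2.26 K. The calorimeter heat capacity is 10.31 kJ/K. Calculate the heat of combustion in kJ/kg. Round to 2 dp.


Hc = C_cal * delta_T / m_fuel
Q_released = 10.31 * 2.26 = 23.3006 kJ
m_fuel = 1.016 g = 1.016/1000 kg = 0.001016 kg
Hc = 23.3006 / 0.001016 = 22933.66 kJ/kg


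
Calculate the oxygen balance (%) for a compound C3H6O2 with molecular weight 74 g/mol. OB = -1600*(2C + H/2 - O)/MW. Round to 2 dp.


OB = -1600 * (2C + H/2 - O) / MW
Inner = 2*3 + 6/2 - 2 = 7.00
OB = -1600 * 7.00 / 74 = -151.35%


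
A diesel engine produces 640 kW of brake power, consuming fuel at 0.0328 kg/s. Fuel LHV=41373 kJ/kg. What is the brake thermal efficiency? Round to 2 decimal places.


eta_BTE = (BP / (mf * LHV)) * 100
Denominator = 0.0328 * 41373 = 1357.0344 kW
eta_BTE = (640 / 1357.0344) * 100 = 47.16%


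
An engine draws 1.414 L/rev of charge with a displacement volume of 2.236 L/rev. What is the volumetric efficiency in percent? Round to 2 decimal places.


eta_v = (V_actual / V_disp) * 100
Ratio = 1.414 / 2.236 = 0.6324
eta_v = 0.6324 * 100 = 63.24%


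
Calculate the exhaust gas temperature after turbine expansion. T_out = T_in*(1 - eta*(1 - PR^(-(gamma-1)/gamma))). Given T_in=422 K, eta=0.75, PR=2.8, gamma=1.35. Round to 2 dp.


T_out = T_in * (1 - eta * (1 - PR^(-(gamma-1)/gamma)))
Exponent = -(1.35-1)/1.35 = -0.25925926
PR^exp = 2.8^(-0.25925926) = 0.76572026
Factor = 1 - 0.75*(1 - 0.76572026) = 0.82429020
T_out = 422 * 0.82429020 = 347.85 K


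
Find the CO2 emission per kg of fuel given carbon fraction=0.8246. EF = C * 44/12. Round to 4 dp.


EF = C_frac * (M_CO2 / M_C)
EF = 0.8246 * (44/12)
EF = 0.8246 * 3.666667 = 3.0235 kg_CO2/kg_fuel


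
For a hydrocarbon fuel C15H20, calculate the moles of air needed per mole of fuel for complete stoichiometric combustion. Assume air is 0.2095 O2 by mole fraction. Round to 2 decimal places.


Balanced combustion: C15H20 + 20 O2 -> 15 CO2 + 10 H2O
O2 needed = C + H/4 = 15 + 20/4 = 20.00 moles
Air moles = O2 / 0.2095 = 20.00 / 0.2095 = 95.47 moles air


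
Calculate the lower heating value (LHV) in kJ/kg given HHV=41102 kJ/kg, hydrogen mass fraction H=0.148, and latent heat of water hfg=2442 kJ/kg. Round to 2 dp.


LHV = HHV - hfg * 9 * H
Water correction = 2442 * 9 * 0.148 = 3252.744 kJ/kg
LHV = 41102 - 3252.744 = 37849.26 kJ/kg


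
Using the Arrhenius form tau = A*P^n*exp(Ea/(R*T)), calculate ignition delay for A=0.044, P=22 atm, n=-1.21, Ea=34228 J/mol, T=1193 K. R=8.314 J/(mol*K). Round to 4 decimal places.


tau = A * P^n * exp(Ea/(R*T))
P^n = 22^(-1.21) = 0.02375027
Ea/(R*T) = 34228/(8.314*1193) = 3.450890
exp(Ea/(R*T)) = 31.528426
tau = 0.044 * 0.02375027 * 31.528426 = 0.0329 ms


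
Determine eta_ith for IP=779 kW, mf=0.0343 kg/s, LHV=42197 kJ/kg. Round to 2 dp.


eta_ith = (IP / (mf * LHV)) * 100
Denominator = 0.0343 * 42197 = 1447.3571 kW
eta_ith = (779 / 1447.3571) * 100 = 53.82%


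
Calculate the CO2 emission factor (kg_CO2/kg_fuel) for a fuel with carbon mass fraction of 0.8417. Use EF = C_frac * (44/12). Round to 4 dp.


EF = C_frac * (M_CO2 / M_C)
EF = 0.8417 * (44/12)
EF = 0.8417 * 3.666667 = 3.0862 kg_CO2/kg_fuel


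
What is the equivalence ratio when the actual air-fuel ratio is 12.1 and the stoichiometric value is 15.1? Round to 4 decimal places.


phi = AFR_stoich / AFR_actual
phi = 15.1 / 12.1 = 1.2479


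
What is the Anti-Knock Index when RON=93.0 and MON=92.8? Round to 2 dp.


AKI = (RON + MON) / 2
AKI = (93.0 + 92.8) / 2
AKI = 185.8 / 2 = 92.90


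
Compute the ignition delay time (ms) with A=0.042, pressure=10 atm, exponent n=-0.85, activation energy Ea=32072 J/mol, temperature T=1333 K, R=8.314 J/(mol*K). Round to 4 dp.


tau = A * P^n * exp(Ea/(R*T))
P^n = 10^(-0.85) = 0.14125375
Ea/(R*T) = 32072/(8.314*1333) = 2.893916
exp(Ea/(R*T)) = 18.063904
tau = 0.042 * 0.14125375 * 18.063904 = 0.1072 ms


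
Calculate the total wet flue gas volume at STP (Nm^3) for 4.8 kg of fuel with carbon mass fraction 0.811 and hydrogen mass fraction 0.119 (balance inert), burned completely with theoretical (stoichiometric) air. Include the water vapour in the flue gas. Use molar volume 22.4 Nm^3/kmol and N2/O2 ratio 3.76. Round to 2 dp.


Per kg fuel: CO2 = (C/12 kmol)*22.4 = (0.811/12)*22.4 = 1.51387 Nm^3
Per kg fuel: H2O = (H/2 kmol)*22.4 = (0.119/2)*22.4 = 1.33280 Nm^3
O2 needed per kg fuel = C/12 + H/4 = 0.811/12 + 0.119/4 = 0.09733333 kmol
Per kg fuel: N2 = O2*3.76*22.4 = 0.09733333*3.76*22.4 = 8.19780 Nm^3
Total per kg = 1.51387 + 1.33280 + 8.19780 = 11.04447 Nm^3
Total = 11.04447 * 4.8 = 53.01 Nm^3


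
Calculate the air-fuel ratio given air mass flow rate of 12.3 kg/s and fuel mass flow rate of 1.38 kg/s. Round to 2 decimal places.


AFR = m_air / m_fuel
AFR = 12.3 / 1.38 = 8.91


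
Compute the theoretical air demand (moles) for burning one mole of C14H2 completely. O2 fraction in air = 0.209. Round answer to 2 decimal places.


Balanced combustion: C14H2 + 14.5 O2 -> 14 CO2 + 1 H2O
O2 needed = C + H/4 = 14 + 2/4 = 14.50 moles
Air moles = O2 / 0.209 = 14.50 / 0.209 = 69.38 moles air


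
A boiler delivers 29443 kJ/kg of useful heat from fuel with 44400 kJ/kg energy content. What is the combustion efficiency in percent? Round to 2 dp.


Efficiency = (Q_useful / Q_fuel) * 100
Efficiency = (29443 / 44400) * 100
Efficiency = 0.6631 * 100 = 66.31%


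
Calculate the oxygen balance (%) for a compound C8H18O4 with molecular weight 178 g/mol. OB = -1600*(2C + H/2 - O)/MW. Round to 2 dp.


OB = -1600 * (2C + H/2 - O) / MW
Inner = 2*8 + 18/2 - 4 = 21.00
OB = -1600 * 21.00 / 178 = -188.76%


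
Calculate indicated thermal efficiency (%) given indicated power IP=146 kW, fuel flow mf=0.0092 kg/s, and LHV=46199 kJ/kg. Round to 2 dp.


eta_ith = (IP / (mf * LHV)) * 100
Denominator = 0.0092 * 46199 = 425.0308 kW
eta_ith = (146 / 425.0308) * 100 = 34.35%


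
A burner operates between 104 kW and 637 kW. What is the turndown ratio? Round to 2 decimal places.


TDR = Q_max / Q_min
TDR = 637 / 104 = 6.13


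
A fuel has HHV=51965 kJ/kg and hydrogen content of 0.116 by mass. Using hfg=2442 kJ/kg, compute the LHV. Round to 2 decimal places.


LHV = HHV - hfg * 9 * H
Water correction = 2442 * 9 * 0.116 = 2549.448 kJ/kg
LHV = 51965 - 2549.448 = 49415.55 kJ/kg


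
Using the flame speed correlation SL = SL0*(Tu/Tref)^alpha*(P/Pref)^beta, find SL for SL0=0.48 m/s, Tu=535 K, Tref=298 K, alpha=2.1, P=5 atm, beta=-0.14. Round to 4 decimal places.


SL = SL0 * (Tu/Tref)^alpha * (P/Pref)^beta
T ratio = 535/298 = 1.79530201
(T ratio)^alpha = 1.79530201^2.1 = 3.417345
(P/Pref)^beta = 5^(-0.14) = 0.798260
SL = 0.48 * 3.417345 * 0.798260 = 1.3094 m/s


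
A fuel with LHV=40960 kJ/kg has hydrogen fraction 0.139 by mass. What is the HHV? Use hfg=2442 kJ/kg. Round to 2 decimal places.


HHV = LHV + hfg * 9 * H
Water addition = 2442 * 9 * 0.139 = 3054.942 kJ/kg
HHV = 40960 + 3054.942 = 44014.94 kJ/kg


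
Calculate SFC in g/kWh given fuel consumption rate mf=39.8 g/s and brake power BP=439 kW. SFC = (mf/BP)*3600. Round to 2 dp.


SFC = (mf / BP) * 3600
Rate = 39.8 / 439 = 0.090661 g/(s*kW)
SFC = 0.090661 * 3600 = 326.38 g/kWh


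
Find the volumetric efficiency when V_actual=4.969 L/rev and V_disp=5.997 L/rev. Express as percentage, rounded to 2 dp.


eta_v = (V_actual / V_disp) * 100
Ratio = 4.969 / 5.997 = 0.8286
eta_v = 0.8286 * 100 = 82.86%


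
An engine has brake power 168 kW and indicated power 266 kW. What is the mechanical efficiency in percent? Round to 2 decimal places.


eta_mech = (BP / IP) * 100
Ratio = 168 / 266 = 0.6316
eta_mech = 0.6316 * 100 = 63.16%


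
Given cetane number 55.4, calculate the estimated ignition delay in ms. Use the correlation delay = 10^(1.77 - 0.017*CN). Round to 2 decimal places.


delay = 10^(1.77 - 0.017*CN)
Exponent = 1.77 - 0.017*55.4 = 0.8282
delay = 10^0.8282 = 6.73 ms


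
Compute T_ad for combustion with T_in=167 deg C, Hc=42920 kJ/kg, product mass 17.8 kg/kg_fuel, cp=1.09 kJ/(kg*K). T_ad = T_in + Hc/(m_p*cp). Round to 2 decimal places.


T_ad = T_in + Hc / (m_p * cp)
Denominator = 17.8 * 1.09 = 19.4020
Temperature rise = 42920 / 19.4020 = 2212.14 K
T_ad = 167 + 2212.14 = 2379.14 deg C


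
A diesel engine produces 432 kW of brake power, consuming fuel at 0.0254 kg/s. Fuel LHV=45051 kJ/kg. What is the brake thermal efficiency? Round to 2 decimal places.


eta_BTE = (BP / (mf * LHV)) * 100
Denominator = 0.0254 * 45051 = 1144.2954 kW
eta_BTE = (432 / 1144.2954) * 100 = 37.75%


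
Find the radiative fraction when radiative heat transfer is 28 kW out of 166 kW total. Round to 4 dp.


f_rad = Q_rad / Q_total
f_rad = 28 / 166 = 0.1687


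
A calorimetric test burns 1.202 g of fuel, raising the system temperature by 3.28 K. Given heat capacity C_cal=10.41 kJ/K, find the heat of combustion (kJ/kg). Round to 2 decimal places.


Hc = C_cal * delta_T / m_fuel
Q_released = 10.41 * 3.28 = 34.1448 kJ
m_fuel = 1.202 g = 1.202/1000 kg = 0.001202 kg
Hc = 34.1448 / 0.001202 = 28406.66 kJ/kg


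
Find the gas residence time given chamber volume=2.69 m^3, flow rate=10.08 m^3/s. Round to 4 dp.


tau = V / Q_flow
tau = 2.69 / 10.08 = 0.2669 s


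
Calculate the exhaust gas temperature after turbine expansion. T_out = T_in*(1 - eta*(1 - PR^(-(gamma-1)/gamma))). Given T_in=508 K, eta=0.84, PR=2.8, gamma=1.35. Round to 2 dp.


T_out = T_in * (1 - eta * (1 - PR^(-(gamma-1)/gamma)))
Exponent = -(1.35-1)/1.35 = -0.25925926
PR^exp = 2.8^(-0.25925926) = 0.76572026
Factor = 1 - 0.84*(1 - 0.76572026) = 0.80320502
T_out = 508 * 0.80320502 = 408.03 K


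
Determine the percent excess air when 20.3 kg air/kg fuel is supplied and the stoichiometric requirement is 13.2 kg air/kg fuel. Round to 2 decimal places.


Excess air = actual - stoichiometric = 20.3 - 13.2 = 7.10 kg/kg fuel
Excess air % = (excess / stoich) * 100 = (7.10 / 13.2) * 100 = 53.79%


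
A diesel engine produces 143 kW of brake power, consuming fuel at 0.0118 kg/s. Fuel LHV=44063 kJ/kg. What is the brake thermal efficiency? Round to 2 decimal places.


eta_BTE = (BP / (mf * LHV)) * 100
Denominator = 0.0118 * 44063 = 519.9434 kW
eta_BTE = (143 / 519.9434) * 100 = 27.50%


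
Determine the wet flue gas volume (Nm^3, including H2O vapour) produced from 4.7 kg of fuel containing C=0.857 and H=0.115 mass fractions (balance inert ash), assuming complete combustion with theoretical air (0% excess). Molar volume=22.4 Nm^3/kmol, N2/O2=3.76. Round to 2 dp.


Per kg fuel: CO2 = (C/12 kmol)*22.4 = (0.857/12)*22.4 = 1.59973 Nm^3
Per kg fuel: H2O = (H/2 kmol)*22.4 = (0.115/2)*22.4 = 1.28800 Nm^3
O2 needed per kg fuel = C/12 + H/4 = 0.857/12 + 0.115/4 = 0.10016667 kmol
Per kg fuel: N2 = O2*3.76*22.4 = 0.10016667*3.76*22.4 = 8.43644 Nm^3
Total per kg = 1.59973 + 1.28800 + 8.43644 = 11.32417 Nm^3
Total = 11.32417 * 4.7 = 53.22 Nm^3


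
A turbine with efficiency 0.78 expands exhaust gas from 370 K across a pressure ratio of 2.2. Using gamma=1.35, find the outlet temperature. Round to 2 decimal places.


T_out = T_in * (1 - eta * (1 - PR^(-(gamma-1)/gamma)))
Exponent = -(1.35-1)/1.35 = -0.25925926
PR^exp = 2.2^(-0.25925926) = 0.81512413
Factor = 1 - 0.78*(1 - 0.81512413) = 0.85579682
T_out = 370 * 0.85579682 = 316.64 K


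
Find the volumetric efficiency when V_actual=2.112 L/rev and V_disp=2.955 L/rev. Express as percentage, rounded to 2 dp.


eta_v = (V_actual / V_disp) * 100
Ratio = 2.112 / 2.955 = 0.7147
eta_v = 0.7147 * 100 = 71.47%


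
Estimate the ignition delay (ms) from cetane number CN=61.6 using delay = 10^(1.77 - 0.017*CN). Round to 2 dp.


delay = 10^(1.77 - 0.017*CN)
Exponent = 1.77 - 0.017*61.6 = 0.7228
delay = 10^0.7228 = 5.28 ms


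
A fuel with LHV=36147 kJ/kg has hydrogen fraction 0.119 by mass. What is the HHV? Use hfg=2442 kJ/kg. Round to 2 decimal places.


HHV = LHV + hfg * 9 * H
Water addition = 2442 * 9 * 0.119 = 2615.382 kJ/kg
HHV = 36147 + 2615.382 = 38762.38 kJ/kg


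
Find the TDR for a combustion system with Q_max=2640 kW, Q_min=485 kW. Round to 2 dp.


TDR = Q_max / Q_min
TDR = 2640 / 485 = 5.44


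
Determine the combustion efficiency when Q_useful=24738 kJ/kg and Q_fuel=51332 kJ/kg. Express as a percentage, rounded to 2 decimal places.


Efficiency = (Q_useful / Q_fuel) * 100
Efficiency = (24738 / 51332) * 100
Efficiency = 0.4819 * 100 = 48.19%


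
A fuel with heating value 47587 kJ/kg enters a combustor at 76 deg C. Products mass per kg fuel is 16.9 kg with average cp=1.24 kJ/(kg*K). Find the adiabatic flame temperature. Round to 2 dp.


T_ad = T_in + Hc / (m_p * cp)
Denominator = 16.9 * 1.24 = 20.9560
Temperature rise = 47587 / 20.9560 = 2270.81 K
T_ad = 76 + 2270.81 = 2346.81 deg C


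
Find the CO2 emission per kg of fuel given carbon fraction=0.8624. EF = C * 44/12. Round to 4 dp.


EF = C_frac * (M_CO2 / M_C)
EF = 0.8624 * (44/12)
EF = 0.8624 * 3.666667 = 3.1621 kg_CO2/kg_fuel


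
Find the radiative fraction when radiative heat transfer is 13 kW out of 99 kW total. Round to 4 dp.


f_rad = Q_rad / Q_total
f_rad = 13 / 99 = 0.1313


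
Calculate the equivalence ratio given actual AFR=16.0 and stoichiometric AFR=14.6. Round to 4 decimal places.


phi = AFR_stoich / AFR_actual
phi = 14.6 / 16.0 = 0.9125


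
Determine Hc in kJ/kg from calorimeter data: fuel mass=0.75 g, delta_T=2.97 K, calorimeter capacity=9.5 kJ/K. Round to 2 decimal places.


Hc = C_cal * delta_T / m_fuel
Q_released = 9.5 * 2.97 = 28.2150 kJ
m_fuel = 0.75 g = 0.75/1000 kg = 0.000750 kg
Hc = 28.2150 / 0.000750 = 37620.00 kJ/kg


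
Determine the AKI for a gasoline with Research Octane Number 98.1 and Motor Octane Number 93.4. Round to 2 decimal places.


AKI = (RON + MON) / 2
AKI = (98.1 + 93.4) / 2
AKI = 191.5 / 2 = 95.75


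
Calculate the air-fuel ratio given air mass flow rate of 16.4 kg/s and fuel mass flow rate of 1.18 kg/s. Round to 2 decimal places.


AFR = m_air / m_fuel
AFR = 16.4 / 1.18 = 13.90


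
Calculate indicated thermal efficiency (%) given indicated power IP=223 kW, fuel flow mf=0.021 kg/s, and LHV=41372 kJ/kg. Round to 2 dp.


eta_ith = (IP / (mf * LHV)) * 100
Denominator = 0.021 * 41372 = 868.8120 kW
eta_ith = (223 / 868.8120) * 100 = 25.67%


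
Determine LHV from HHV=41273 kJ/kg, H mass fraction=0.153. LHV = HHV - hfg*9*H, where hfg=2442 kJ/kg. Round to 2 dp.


LHV = HHV - hfg * 9 * H
Water correction = 2442 * 9 * 0.153 = 3362.634 kJ/kg
LHV = 41273 - 3362.634 = 37910.37 kJ/kg


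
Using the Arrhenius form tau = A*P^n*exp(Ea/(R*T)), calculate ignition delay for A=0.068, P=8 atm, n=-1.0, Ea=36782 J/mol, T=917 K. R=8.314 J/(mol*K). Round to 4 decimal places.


tau = A * P^n * exp(Ea/(R*T))
P^n = 8^(-1.0) = 0.12500000
Ea/(R*T) = 36782/(8.314*917) = 4.824541
exp(Ea/(R*T)) = 124.529272
tau = 0.068 * 0.12500000 * 124.529272 = 1.0585 ms


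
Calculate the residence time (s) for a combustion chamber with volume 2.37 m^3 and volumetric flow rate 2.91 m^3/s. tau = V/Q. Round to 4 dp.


tau = V / Q_flow
tau = 2.37 / 2.91 = 0.8144 s


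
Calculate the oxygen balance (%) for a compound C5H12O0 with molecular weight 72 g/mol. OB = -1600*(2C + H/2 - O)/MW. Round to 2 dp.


OB = -1600 * (2C + H/2 - O) / MW
Inner = 2*5 + 12/2 - 0 = 16.00
OB = -1600 * 16.00 / 72 = -355.56%


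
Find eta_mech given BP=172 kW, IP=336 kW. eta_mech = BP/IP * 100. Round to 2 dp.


eta_mech = (BP / IP) * 100
Ratio = 172 / 336 = 0.5119
eta_mech = 0.5119 * 100 = 51.19%


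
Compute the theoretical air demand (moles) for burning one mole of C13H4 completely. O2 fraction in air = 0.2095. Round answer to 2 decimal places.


Balanced combustion: C13H4 + 14 O2 -> 13 CO2 + 2 H2O
O2 needed = C + H/4 = 13 + 4/4 = 14.00 moles
Air moles = O2 / 0.2095 = 14.00 / 0.2095 = 66.83 moles air


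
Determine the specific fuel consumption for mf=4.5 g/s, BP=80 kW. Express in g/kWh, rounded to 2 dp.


SFC = (mf / BP) * 3600
Rate = 4.5 / 80 = 0.056250 g/(s*kW)
SFC = 0.056250 * 3600 = 202.50 g/kWh


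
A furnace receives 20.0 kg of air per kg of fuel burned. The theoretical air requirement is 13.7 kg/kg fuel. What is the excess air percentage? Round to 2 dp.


Excess air = actual - stoichiometric = 20.0 - 13.7 = 6.30 kg/kg fuel
Excess air % = (excess / stoich) * 100 = (6.30 / 13.7) * 100 = 45.99%


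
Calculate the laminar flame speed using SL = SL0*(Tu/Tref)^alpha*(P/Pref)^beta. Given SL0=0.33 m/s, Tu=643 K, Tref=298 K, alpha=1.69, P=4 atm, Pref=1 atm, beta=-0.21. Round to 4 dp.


SL = SL0 * (Tu/Tref)^alpha * (P/Pref)^beta
T ratio = 643/298 = 2.15771812
(T ratio)^alpha = 2.15771812^1.69 = 3.668184
(P/Pref)^beta = 4^(-0.21) = 0.747425
SL = 0.33 * 3.668184 * 0.747425 = 0.9048 m/s


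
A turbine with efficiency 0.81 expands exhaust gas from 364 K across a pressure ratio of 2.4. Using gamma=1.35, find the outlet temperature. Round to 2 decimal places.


T_out = T_in * (1 - eta * (1 - PR^(-(gamma-1)/gamma)))
Exponent = -(1.35-1)/1.35 = -0.25925926
PR^exp = 2.4^(-0.25925926) = 0.79694200
Factor = 1 - 0.81*(1 - 0.79694200) = 0.83552302
T_out = 364 * 0.83552302 = 304.13 K


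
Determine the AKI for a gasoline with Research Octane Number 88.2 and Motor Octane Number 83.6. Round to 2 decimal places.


AKI = (RON + MON) / 2
AKI = (88.2 + 83.6) / 2
AKI = 171.8 / 2 = 85.90


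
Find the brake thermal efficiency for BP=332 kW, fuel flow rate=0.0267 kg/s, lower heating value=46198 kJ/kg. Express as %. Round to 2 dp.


eta_BTE = (BP / (mf * LHV)) * 100
Denominator = 0.0267 * 46198 = 1233.4866 kW
eta_BTE = (332 / 1233.4866) * 100 = 26.92%


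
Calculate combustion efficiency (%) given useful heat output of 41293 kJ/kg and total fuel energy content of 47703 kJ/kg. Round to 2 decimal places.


Efficiency = (Q_useful / Q_fuel) * 100
Efficiency = (41293 / 47703) * 100
Efficiency = 0.8656 * 100 = 86.56%


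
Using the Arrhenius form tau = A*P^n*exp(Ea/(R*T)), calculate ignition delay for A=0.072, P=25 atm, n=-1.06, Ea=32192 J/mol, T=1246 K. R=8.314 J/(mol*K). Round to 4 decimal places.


tau = A * P^n * exp(Ea/(R*T))
P^n = 25^(-1.06) = 0.03297491
Ea/(R*T) = 32192/(8.314*1246) = 3.107563
exp(Ea/(R*T)) = 22.366464
tau = 0.072 * 0.03297491 * 22.366464 = 0.0531 ms


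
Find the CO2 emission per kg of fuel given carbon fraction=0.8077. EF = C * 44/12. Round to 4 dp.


EF = C_frac * (M_CO2 / M_C)
EF = 0.8077 * (44/12)
EF = 0.8077 * 3.666667 = 2.9616 kg_CO2/kg_fuel


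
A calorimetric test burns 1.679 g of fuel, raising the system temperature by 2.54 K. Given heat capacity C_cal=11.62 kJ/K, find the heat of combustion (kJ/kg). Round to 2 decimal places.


Hc = C_cal * delta_T / m_fuel
Q_released = 11.62 * 2.54 = 29.5148 kJ
m_fuel = 1.679 g = 1.679/1000 kg = 0.001679 kg
Hc = 29.5148 / 0.001679 = 17578.80 kJ/kg


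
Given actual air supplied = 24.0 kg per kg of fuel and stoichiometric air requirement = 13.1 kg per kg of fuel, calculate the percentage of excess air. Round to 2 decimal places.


Excess air = actual - stoichiometric = 24.0 - 13.1 = 10.90 kg/kg fuel
Excess air % = (excess / stoich) * 100 = (10.90 / 13.1) * 100 = 83.21%


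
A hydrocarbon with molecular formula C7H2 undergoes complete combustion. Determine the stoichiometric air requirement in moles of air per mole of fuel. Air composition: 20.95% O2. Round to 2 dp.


Balanced combustion: C7H2 + 7.5 O2 -> 7 CO2 + 1 H2O
O2 needed = C + H/4 = 7 + 2/4 = 7.50 moles
Air moles = O2 / 0.2095 = 7.50 / 0.2095 = 35.80 moles air


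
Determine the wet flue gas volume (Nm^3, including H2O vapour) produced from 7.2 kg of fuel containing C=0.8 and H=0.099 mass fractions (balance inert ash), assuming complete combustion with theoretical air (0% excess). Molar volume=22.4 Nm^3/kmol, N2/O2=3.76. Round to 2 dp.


Per kg fuel: CO2 = (C/12 kmol)*22.4 = (0.8/12)*22.4 = 1.49333 Nm^3
Per kg fuel: H2O = (H/2 kmol)*22.4 = (0.099/2)*22.4 = 1.10880 Nm^3
O2 needed per kg fuel = C/12 + H/4 = 0.8/12 + 0.099/4 = 0.09141667 kmol
Per kg fuel: N2 = O2*3.76*22.4 = 0.09141667*3.76*22.4 = 7.69948 Nm^3
Total per kg = 1.49333 + 1.10880 + 7.69948 = 10.30161 Nm^3
Total = 10.30161 * 7.2 = 74.17 Nm^3
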